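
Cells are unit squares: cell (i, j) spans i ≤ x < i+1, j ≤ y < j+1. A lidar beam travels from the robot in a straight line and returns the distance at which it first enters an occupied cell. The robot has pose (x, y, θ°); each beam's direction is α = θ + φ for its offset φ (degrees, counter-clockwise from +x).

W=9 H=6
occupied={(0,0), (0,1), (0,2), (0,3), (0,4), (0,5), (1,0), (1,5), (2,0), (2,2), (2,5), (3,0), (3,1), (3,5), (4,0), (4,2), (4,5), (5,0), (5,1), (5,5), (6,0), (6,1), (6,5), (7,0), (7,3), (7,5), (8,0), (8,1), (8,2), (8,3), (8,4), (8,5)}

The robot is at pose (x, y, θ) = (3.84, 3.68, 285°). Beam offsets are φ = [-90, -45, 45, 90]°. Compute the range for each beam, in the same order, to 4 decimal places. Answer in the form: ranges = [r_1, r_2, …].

beam 1: φ=-90°, α=195°
  direction (-0.9659, -0.2588); cell (3,3); t to first gridline: x 0.8696, y 2.6273 (then +1.0353 / +3.8637)
    (2,3) via x @ 0.8696
    (1,3) via x @ 1.9049
    (1,2) via y @ 2.6273
    (0,2) via x @ 2.9402  # hit
  → r_1 = 2.9402
beam 2: φ=-45°, α=240°
  direction (-0.5000, -0.8660); cell (3,3); t to first gridline: x 1.6800, y 0.7852 (then +2.0000 / +1.1547)
    (3,2) via y @ 0.7852
    (2,2) via x @ 1.6800  # hit
  → r_2 = 1.6800
beam 3: φ=45°, α=330°
  direction (0.8660, -0.5000); cell (3,3); t to first gridline: x 0.1848, y 1.3600 (then +1.1547 / +2.0000)
    (4,3) via x @ 0.1848
    (5,3) via x @ 1.3395
    (5,2) via y @ 1.3600
    (6,2) via x @ 2.4942
    (6,1) via y @ 3.3600  # hit
  → r_3 = 3.3600
beam 4: φ=90°, α=15°
  direction (0.9659, 0.2588); cell (3,3); t to first gridline: x 0.1656, y 1.2364 (then +1.0353 / +3.8637)
    (4,3) via x @ 0.1656
    (5,3) via x @ 1.2009
    (5,4) via y @ 1.2364
    (6,4) via x @ 2.2362
    (7,4) via x @ 3.2715
    (8,4) via x @ 4.3067  # hit
  → r_4 = 4.3067

ranges = [2.9402, 1.6800, 3.3600, 4.3067]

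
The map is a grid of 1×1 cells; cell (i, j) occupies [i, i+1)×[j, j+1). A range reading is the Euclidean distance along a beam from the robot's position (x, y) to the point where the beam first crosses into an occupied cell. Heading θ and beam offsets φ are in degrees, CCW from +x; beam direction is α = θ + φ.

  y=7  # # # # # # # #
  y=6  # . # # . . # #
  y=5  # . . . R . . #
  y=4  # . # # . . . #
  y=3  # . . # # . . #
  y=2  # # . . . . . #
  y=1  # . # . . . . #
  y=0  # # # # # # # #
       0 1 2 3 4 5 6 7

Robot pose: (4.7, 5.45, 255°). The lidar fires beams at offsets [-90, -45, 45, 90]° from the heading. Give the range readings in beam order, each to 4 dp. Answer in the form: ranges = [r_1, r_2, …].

beam 1: φ=-90°, α=165°
  direction (-0.9659, 0.2588); cell (4,5); t to first gridline: x 0.7247, y 2.1250 (then +1.0353 / +3.8637)
    (3,5) via x @ 0.7247
    (2,5) via x @ 1.7600
    (2,6) via y @ 2.1250  # hit
  → r_1 = 2.1250
beam 2: φ=-45°, α=210°
  direction (-0.8660, -0.5000); cell (4,5); t to first gridline: x 0.8083, y 0.9000 (then +1.1547 / +2.0000)
    (3,5) via x @ 0.8083
    (3,4) via y @ 0.9000  # hit
  → r_2 = 0.9000
beam 3: φ=45°, α=300°
  direction (0.5000, -0.8660); cell (4,5); t to first gridline: x 0.6000, y 0.5196 (then +2.0000 / +1.1547)
    (4,4) via y @ 0.5196
    (5,4) via x @ 0.6000
    (5,3) via y @ 1.6743
    (6,3) via x @ 2.6000
    (6,2) via y @ 2.8290
    (6,1) via y @ 3.9837
    (7,1) via x @ 4.6000  # hit
  → r_3 = 4.6000
beam 4: φ=90°, α=345°
  direction (0.9659, -0.2588); cell (4,5); t to first gridline: x 0.3106, y 1.7387 (then +1.0353 / +3.8637)
    (5,5) via x @ 0.3106
    (6,5) via x @ 1.3459
    (6,4) via y @ 1.7387
    (7,4) via x @ 2.3811  # hit
  → r_4 = 2.3811

ranges = [2.1250, 0.9000, 4.6000, 2.3811]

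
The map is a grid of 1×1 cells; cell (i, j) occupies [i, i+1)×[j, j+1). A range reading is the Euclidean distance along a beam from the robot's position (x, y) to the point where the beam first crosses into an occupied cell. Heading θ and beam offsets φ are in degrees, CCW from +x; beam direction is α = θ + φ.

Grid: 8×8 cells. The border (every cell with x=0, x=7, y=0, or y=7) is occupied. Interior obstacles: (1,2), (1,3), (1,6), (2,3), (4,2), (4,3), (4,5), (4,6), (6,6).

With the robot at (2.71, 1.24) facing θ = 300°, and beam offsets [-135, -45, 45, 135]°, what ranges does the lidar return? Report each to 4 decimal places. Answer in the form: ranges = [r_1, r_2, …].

beam 1: φ=-135°, α=165°
  dir = (cos 165°, sin 165°) = (-0.9659, 0.2588); from cell (2,1)
  next x-line at t=0.7350, next y-line at t=2.9364; Δt_x=1.0353, Δt_y=3.8637
    x: enter (1,1) at t=0.7350
    x: enter (0,1) at t=1.7703 ← occupied
  → r_1 = 1.7703
beam 2: φ=-45°, α=255°
  dir = (cos 255°, sin 255°) = (-0.2588, -0.9659); from cell (2,1)
  next x-line at t=2.7432, next y-line at t=0.2485; Δt_x=3.8637, Δt_y=1.0353
    y: enter (2,0) at t=0.2485 ← occupied
  → r_2 = 0.2485
beam 3: φ=45°, α=345°
  dir = (cos 345°, sin 345°) = (0.9659, -0.2588); from cell (2,1)
  next x-line at t=0.3002, next y-line at t=0.9273; Δt_x=1.0353, Δt_y=3.8637
    x: enter (3,1) at t=0.3002
    y: enter (3,0) at t=0.9273 ← occupied
  → r_3 = 0.9273
beam 4: φ=135°, α=75°
  dir = (cos 75°, sin 75°) = (0.2588, 0.9659); from cell (2,1)
  next x-line at t=1.1205, next y-line at t=0.7868; Δt_x=3.8637, Δt_y=1.0353
    y: enter (2,2) at t=0.7868
    x: enter (3,2) at t=1.1205
    y: enter (3,3) at t=1.8221
    y: enter (3,4) at t=2.8574
    y: enter (3,5) at t=3.8926
    y: enter (3,6) at t=4.9279
    x: enter (4,6) at t=4.9842 ← occupied
  → r_4 = 4.9842

ranges = [1.7703, 0.2485, 0.9273, 4.9842]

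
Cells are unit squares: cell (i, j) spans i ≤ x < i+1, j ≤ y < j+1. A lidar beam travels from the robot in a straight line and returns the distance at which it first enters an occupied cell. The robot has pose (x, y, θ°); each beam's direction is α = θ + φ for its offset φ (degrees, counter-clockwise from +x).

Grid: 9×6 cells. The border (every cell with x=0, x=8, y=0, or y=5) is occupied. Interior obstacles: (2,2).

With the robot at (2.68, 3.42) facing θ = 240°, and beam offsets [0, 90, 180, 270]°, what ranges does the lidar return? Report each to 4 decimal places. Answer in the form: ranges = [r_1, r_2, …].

beam 1: φ=0°, α=240°
  d=(-0.5000,-0.8660)  start (2,3)  tX=1.3600 tY=0.4850  stride 1/|dx|=2.0000 1/|dy|=1.1547
    cross y-line → (2,2), t=0.4850 (wall)
  → r_1 = 0.4850
beam 2: φ=90°, α=330°
  d=(0.8660,-0.5000)  start (2,3)  tX=0.3695 tY=0.8400  stride 1/|dx|=1.1547 1/|dy|=2.0000
    cross x-line → (3,3), t=0.3695
    cross y-line → (3,2), t=0.8400
    cross x-line → (4,2), t=1.5242
    cross x-line → (5,2), t=2.6789
    cross y-line → (5,1), t=2.8400
    cross x-line → (6,1), t=3.8336
    cross y-line → (6,0), t=4.8400 (wall)
  → r_2 = 4.8400
beam 3: φ=180°, α=60°
  d=(0.5000,0.8660)  start (2,3)  tX=0.6400 tY=0.6697  stride 1/|dx|=2.0000 1/|dy|=1.1547
    cross x-line → (3,3), t=0.6400
    cross y-line → (3,4), t=0.6697
    cross y-line → (3,5), t=1.8244 (wall)
  → r_3 = 1.8244
beam 4: φ=270°, α=150°
  d=(-0.8660,0.5000)  start (2,3)  tX=0.7852 tY=1.1600  stride 1/|dx|=1.1547 1/|dy|=2.0000
    cross x-line → (1,3), t=0.7852
    cross y-line → (1,4), t=1.1600
    cross x-line → (0,4), t=1.9399 (wall)
  → r_4 = 1.9399

ranges = [0.4850, 4.8400, 1.8244, 1.9399]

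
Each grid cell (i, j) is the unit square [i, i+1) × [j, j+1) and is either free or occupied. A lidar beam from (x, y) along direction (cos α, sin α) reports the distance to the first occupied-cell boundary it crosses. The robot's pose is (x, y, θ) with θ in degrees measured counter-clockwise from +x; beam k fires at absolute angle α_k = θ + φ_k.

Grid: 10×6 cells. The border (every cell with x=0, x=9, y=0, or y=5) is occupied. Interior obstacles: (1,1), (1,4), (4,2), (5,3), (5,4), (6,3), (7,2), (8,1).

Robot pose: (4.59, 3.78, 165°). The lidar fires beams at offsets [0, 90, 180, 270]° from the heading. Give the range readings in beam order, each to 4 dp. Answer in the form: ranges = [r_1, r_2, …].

beam 1: φ=0°, α=165°
  d=(-0.9659,0.2588)  start (4,3)  tX=0.6108 tY=0.8500  stride 1/|dx|=1.0353 1/|dy|=3.8637
    cross x-line → (3,3), t=0.6108
    cross y-line → (3,4), t=0.8500
    cross x-line → (2,4), t=1.6461
    cross x-line → (1,4), t=2.6814 (wall)
  → r_1 = 2.6814
beam 2: φ=90°, α=255°
  d=(-0.2588,-0.9659)  start (4,3)  tX=2.2796 tY=0.8075  stride 1/|dx|=3.8637 1/|dy|=1.0353
    cross y-line → (4,2), t=0.8075 (wall)
  → r_2 = 0.8075
beam 3: φ=180°, α=345°
  d=(0.9659,-0.2588)  start (4,3)  tX=0.4245 tY=3.0137  stride 1/|dx|=1.0353 1/|dy|=3.8637
    cross x-line → (5,3), t=0.4245 (wall)
  → r_3 = 0.4245
beam 4: φ=270°, α=75°
  d=(0.2588,0.9659)  start (4,3)  tX=1.5841 tY=0.2278  stride 1/|dx|=3.8637 1/|dy|=1.0353
    cross y-line → (4,4), t=0.2278
    cross y-line → (4,5), t=1.2630 (wall)
  → r_4 = 1.2630

ranges = [2.6814, 0.8075, 0.4245, 1.2630]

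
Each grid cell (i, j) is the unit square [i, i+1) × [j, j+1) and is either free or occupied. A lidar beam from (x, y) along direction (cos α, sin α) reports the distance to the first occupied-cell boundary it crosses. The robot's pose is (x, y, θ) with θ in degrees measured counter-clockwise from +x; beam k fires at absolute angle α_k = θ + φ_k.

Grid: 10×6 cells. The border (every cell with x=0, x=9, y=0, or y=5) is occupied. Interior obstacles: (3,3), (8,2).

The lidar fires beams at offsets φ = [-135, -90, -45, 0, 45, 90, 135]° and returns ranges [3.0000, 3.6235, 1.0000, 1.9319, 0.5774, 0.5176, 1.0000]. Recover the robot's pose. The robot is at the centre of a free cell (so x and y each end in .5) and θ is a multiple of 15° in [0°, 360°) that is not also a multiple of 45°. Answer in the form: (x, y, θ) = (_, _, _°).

(x, y, θ) = (2.5, 4.5, 15°)

The pose lattice has 30·16 = 480 candidates. Test each by forward raycasting.
  (1.5, 4.5, 285°): beam 1 = 0.5774 ≠ 3.0000 ✗
  (1.5, 2.5, 210°): beam 1 = 2.5882 ≠ 3.0000 ✗
  (7.5, 4.5, 210°): beam 1 = 0.5176 ≠ 3.0000 ✗
  (8.5, 1.5, 195°): beam 1 = 0.5774 ≠ 3.0000 ✗
  …
  (2.5, 4.5, 15°): r_1=3.0000, r_2=3.6235, r_3=1.0000, r_4=1.9319, r_5=0.5774, r_6=0.5176, r_7=1.0000 — all match ✓
No second candidate reproduces the full scan.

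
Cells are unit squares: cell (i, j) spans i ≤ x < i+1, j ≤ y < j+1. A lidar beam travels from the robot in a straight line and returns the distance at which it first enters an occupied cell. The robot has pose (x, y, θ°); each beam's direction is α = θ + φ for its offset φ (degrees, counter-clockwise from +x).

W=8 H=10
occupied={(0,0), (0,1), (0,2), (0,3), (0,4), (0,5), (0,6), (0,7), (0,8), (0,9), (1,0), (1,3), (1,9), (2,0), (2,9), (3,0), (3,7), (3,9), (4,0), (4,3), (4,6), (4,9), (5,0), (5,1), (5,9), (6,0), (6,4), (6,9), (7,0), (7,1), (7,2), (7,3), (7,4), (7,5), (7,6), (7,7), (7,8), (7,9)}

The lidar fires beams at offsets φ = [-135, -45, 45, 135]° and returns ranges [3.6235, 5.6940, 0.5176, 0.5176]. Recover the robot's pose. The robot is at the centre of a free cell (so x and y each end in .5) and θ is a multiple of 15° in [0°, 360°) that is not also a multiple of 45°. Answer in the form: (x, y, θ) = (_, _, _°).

(x, y, θ) = (6.5, 5.5, 240°)

Candidates: 42 free-cell centres × 16 headings = 672 poses. Raycast each; keep the one whose scan matches to 4 dp.
  (6.5, 1.5, 30°): beam 1 = 0.5176 ≠ 3.6235 ✗
  (3.5, 2.5, 285°): beam 1 = 1.7321 ≠ 3.6235 ✗
  (4.5, 5.5, 120°): beam 1 = 1.9319 ≠ 3.6235 ✗
  (4.5, 4.5, 120°): beam 1 = 1.5529 ≠ 3.6235 ✗
  …
  (6.5, 5.5, 240°): r_1=3.6235, r_2=5.6940, r_3=0.5176, r_4=0.5176 — all match ✓
Only this pose fits every beam.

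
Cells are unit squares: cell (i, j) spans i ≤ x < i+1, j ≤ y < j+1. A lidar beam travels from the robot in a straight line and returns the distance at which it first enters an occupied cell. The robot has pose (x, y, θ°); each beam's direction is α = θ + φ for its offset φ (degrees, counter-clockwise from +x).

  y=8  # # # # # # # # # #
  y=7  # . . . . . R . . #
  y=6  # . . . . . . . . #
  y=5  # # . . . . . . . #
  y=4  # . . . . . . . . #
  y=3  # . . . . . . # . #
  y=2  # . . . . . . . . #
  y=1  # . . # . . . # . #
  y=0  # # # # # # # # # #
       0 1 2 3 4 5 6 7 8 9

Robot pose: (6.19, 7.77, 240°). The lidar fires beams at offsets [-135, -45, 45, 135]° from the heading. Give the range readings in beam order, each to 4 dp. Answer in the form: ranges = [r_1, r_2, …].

ranges = [0.2381, 5.3731, 3.9030, 0.8887]

beam 1: φ=-135°, α=105°
  dir = (cos 105°, sin 105°) = (-0.2588, 0.9659); from cell (6,7)
  next x-line at t=0.7341, next y-line at t=0.2381; Δt_x=3.8637, Δt_y=1.0353
    y: enter (6,8) at t=0.2381 ← occupied
  → r_1 = 0.2381
beam 2: φ=-45°, α=195°
  dir = (cos 195°, sin 195°) = (-0.9659, -0.2588); from cell (6,7)
  next x-line at t=0.1967, next y-line at t=2.9751; Δt_x=1.0353, Δt_y=3.8637
    x: enter (5,7) at t=0.1967
    x: enter (4,7) at t=1.2320
    x: enter (3,7) at t=2.2673
    y: enter (3,6) at t=2.9751
    x: enter (2,6) at t=3.3025
    x: enter (1,6) at t=4.3378
    x: enter (0,6) at t=5.3731 ← occupied
  → r_2 = 5.3731
beam 3: φ=45°, α=285°
  dir = (cos 285°, sin 285°) = (0.2588, -0.9659); from cell (6,7)
  next x-line at t=3.1296, next y-line at t=0.7972; Δt_x=3.8637, Δt_y=1.0353
    y: enter (6,6) at t=0.7972
    y: enter (6,5) at t=1.8324
    y: enter (6,4) at t=2.8677
    x: enter (7,4) at t=3.1296
    y: enter (7,3) at t=3.9030 ← occupied
  → r_3 = 3.9030
beam 4: φ=135°, α=15°
  dir = (cos 15°, sin 15°) = (0.9659, 0.2588); from cell (6,7)
  next x-line at t=0.8386, next y-line at t=0.8887; Δt_x=1.0353, Δt_y=3.8637
    x: enter (7,7) at t=0.8386
    y: enter (7,8) at t=0.8887 ← occupied
  → r_4 = 0.8887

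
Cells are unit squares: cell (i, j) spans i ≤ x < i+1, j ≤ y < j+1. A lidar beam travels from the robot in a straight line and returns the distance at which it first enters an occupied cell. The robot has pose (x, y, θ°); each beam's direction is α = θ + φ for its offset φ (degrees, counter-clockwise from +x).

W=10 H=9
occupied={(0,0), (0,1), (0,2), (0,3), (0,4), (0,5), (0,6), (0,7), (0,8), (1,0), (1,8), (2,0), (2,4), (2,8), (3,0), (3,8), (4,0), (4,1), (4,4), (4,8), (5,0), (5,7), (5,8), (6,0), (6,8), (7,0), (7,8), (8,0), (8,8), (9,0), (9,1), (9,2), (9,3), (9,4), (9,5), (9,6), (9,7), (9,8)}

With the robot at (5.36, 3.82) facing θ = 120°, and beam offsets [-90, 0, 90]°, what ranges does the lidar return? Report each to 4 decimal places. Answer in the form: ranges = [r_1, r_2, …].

ranges = [4.2031, 0.7200, 5.0345]

beam 1: φ=-90°, α=30°
  d=(0.8660,0.5000)  start (5,3)  tX=0.7390 tY=0.3600  stride 1/|dx|=1.1547 1/|dy|=2.0000
    cross y-line → (5,4), t=0.3600
    cross x-line → (6,4), t=0.7390
    cross x-line → (7,4), t=1.8937
    cross y-line → (7,5), t=2.3600
    cross x-line → (8,5), t=3.0484
    cross x-line → (9,5), t=4.2031 (wall)
  → r_1 = 4.2031
beam 2: φ=0°, α=120°
  d=(-0.5000,0.8660)  start (5,3)  tX=0.7200 tY=0.2078  stride 1/|dx|=2.0000 1/|dy|=1.1547
    cross y-line → (5,4), t=0.2078
    cross x-line → (4,4), t=0.7200 (wall)
  → r_2 = 0.7200
beam 3: φ=90°, α=210°
  d=(-0.8660,-0.5000)  start (5,3)  tX=0.4157 tY=1.6400  stride 1/|dx|=1.1547 1/|dy|=2.0000
    cross x-line → (4,3), t=0.4157
    cross x-line → (3,3), t=1.5704
    cross y-line → (3,2), t=1.6400
    cross x-line → (2,2), t=2.7251
    cross y-line → (2,1), t=3.6400
    cross x-line → (1,1), t=3.8798
    cross x-line → (0,1), t=5.0345 (wall)
  → r_3 = 5.0345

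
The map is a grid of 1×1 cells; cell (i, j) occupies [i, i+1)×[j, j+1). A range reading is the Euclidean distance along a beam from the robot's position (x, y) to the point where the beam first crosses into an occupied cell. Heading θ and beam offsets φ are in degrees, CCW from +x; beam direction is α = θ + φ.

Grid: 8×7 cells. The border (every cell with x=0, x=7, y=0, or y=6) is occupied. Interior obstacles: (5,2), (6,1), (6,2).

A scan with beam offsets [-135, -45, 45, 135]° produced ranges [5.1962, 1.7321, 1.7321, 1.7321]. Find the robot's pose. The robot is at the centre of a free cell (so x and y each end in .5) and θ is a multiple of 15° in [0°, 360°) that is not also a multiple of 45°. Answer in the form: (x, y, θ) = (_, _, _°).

(x, y, θ) = (5.5, 4.5, 345°)

Candidates: 27 free-cell centres × 16 headings = 432 poses. Raycast each; keep the one whose scan matches to 4 dp.
  (2.5, 4.5, 60°): beam 1 = 3.6235 ≠ 5.1962 ✗
  (4.5, 3.5, 330°): beam 1 = 3.6235 ≠ 5.1962 ✗
  (1.5, 1.5, 195°): beam 2 = 0.5774 ≠ 1.7321 ✗
  (1.5, 5.5, 60°): beam 1 = 4.6587 ≠ 5.1962 ✗
  (6.5, 3.5, 300°): beam 1 = 5.6940 ≠ 5.1962 ✗
  …
  (5.5, 4.5, 345°): r_1=5.1962, r_2=1.7321, r_3=1.7321, r_4=1.7321 — all match ✓
No second candidate reproduces the full scan.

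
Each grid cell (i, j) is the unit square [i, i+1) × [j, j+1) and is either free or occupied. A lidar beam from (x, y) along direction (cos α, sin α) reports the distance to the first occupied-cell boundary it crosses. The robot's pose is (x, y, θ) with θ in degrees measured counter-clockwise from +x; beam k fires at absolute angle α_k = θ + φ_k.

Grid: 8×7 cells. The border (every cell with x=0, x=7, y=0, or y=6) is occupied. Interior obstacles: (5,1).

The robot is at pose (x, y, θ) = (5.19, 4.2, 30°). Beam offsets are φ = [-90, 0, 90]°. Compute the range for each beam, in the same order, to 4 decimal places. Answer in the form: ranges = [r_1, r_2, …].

beam 1: φ=-90°, α=300°
  dir = (cos 300°, sin 300°) = (0.5000, -0.8660); from cell (5,4)
  next x-line at t=1.6200, next y-line at t=0.2309; Δt_x=2.0000, Δt_y=1.1547
    y: enter (5,3) at t=0.2309
    y: enter (5,2) at t=1.3856
    x: enter (6,2) at t=1.6200
    y: enter (6,1) at t=2.5403
    x: enter (7,1) at t=3.6200 ← occupied
  → r_1 = 3.6200
beam 2: φ=0°, α=30°
  dir = (cos 30°, sin 30°) = (0.8660, 0.5000); from cell (5,4)
  next x-line at t=0.9353, next y-line at t=1.6000; Δt_x=1.1547, Δt_y=2.0000
    x: enter (6,4) at t=0.9353
    y: enter (6,5) at t=1.6000
    x: enter (7,5) at t=2.0900 ← occupied
  → r_2 = 2.0900
beam 3: φ=90°, α=120°
  dir = (cos 120°, sin 120°) = (-0.5000, 0.8660); from cell (5,4)
  next x-line at t=0.3800, next y-line at t=0.9238; Δt_x=2.0000, Δt_y=1.1547
    x: enter (4,4) at t=0.3800
    y: enter (4,5) at t=0.9238
    y: enter (4,6) at t=2.0785 ← occupied
  → r_3 = 2.0785

ranges = [3.6200, 2.0900, 2.0785]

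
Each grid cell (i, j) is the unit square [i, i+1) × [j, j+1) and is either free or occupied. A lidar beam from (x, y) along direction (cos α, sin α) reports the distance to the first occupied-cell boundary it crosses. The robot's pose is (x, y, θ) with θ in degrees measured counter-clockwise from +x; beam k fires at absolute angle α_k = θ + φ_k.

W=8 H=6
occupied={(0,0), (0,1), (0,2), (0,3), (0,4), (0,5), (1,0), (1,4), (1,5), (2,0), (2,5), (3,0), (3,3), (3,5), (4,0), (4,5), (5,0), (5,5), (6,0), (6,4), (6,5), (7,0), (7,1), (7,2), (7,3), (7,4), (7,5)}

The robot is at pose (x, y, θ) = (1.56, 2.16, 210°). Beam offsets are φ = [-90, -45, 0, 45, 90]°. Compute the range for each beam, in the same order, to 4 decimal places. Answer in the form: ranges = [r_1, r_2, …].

beam 1: φ=-90°, α=120°
  dir = (cos 120°, sin 120°) = (-0.5000, 0.8660); from cell (1,2)
  next x-line at t=1.1200, next y-line at t=0.9699; Δt_x=2.0000, Δt_y=1.1547
    y: enter (1,3) at t=0.9699
    x: enter (0,3) at t=1.1200 ← occupied
  → r_1 = 1.1200
beam 2: φ=-45°, α=165°
  dir = (cos 165°, sin 165°) = (-0.9659, 0.2588); from cell (1,2)
  next x-line at t=0.5798, next y-line at t=3.2455; Δt_x=1.0353, Δt_y=3.8637
    x: enter (0,2) at t=0.5798 ← occupied
  → r_2 = 0.5798
beam 3: φ=0°, α=210°
  dir = (cos 210°, sin 210°) = (-0.8660, -0.5000); from cell (1,2)
  next x-line at t=0.6466, next y-line at t=0.3200; Δt_x=1.1547, Δt_y=2.0000
    y: enter (1,1) at t=0.3200
    x: enter (0,1) at t=0.6466 ← occupied
  → r_3 = 0.6466
beam 4: φ=45°, α=255°
  dir = (cos 255°, sin 255°) = (-0.2588, -0.9659); from cell (1,2)
  next x-line at t=2.1637, next y-line at t=0.1656; Δt_x=3.8637, Δt_y=1.0353
    y: enter (1,1) at t=0.1656
    y: enter (1,0) at t=1.2009 ← occupied
  → r_4 = 1.2009
beam 5: φ=90°, α=300°
  dir = (cos 300°, sin 300°) = (0.5000, -0.8660); from cell (1,2)
  next x-line at t=0.8800, next y-line at t=0.1848; Δt_x=2.0000, Δt_y=1.1547
    y: enter (1,1) at t=0.1848
    x: enter (2,1) at t=0.8800
    y: enter (2,0) at t=1.3395 ← occupied
  → r_5 = 1.3395

ranges = [1.1200, 0.5798, 0.6466, 1.2009, 1.3395]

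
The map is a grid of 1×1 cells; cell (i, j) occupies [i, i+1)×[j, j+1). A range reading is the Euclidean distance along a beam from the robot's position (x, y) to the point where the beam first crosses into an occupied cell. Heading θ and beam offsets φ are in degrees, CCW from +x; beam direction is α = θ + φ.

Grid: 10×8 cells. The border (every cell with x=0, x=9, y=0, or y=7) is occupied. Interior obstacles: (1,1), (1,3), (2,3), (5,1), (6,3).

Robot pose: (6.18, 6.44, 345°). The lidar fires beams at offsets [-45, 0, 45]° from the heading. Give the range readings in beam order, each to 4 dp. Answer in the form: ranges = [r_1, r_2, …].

ranges = [5.6400, 2.9195, 1.1200]

beam 1: φ=-45°, α=300°
  cosα=0.5000 sinα=-0.8660 | (6,6) | tMaxX 1.6400 tMaxY 0.5081 | tΔX 2.0000 tΔY 1.1547
    t=0.5081 [y] (6,5)
    t=1.6400 [x] (7,5)
    t=1.6628 [y] (7,4)
    t=2.8175 [y] (7,3)
    t=3.6400 [x] (8,3)
    t=3.9722 [y] (8,2)
    t=5.1269 [y] (8,1)
    t=5.6400 [x] (9,1) — stop
  → r_1 = 5.6400
beam 2: φ=0°, α=345°
  cosα=0.9659 sinα=-0.2588 | (6,6) | tMaxX 0.8489 tMaxY 1.7000 | tΔX 1.0353 tΔY 3.8637
    t=0.8489 [x] (7,6)
    t=1.7000 [y] (7,5)
    t=1.8842 [x] (8,5)
    t=2.9195 [x] (9,5) — stop
  → r_2 = 2.9195
beam 3: φ=45°, α=30°
  cosα=0.8660 sinα=0.5000 | (6,6) | tMaxX 0.9469 tMaxY 1.1200 | tΔX 1.1547 tΔY 2.0000
    t=0.9469 [x] (7,6)
    t=1.1200 [y] (7,7) — stop
  → r_3 = 1.1200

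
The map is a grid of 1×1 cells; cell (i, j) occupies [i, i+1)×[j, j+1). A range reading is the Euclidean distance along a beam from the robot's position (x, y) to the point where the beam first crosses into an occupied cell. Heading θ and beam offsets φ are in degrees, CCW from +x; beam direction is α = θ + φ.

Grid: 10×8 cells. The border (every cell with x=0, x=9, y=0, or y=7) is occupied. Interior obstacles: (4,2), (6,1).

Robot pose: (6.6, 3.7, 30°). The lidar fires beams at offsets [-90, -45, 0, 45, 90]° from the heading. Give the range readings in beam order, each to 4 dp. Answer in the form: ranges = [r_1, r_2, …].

beam 1: φ=-90°, α=300°
  d=(0.5000,-0.8660)  start (6,3)  tX=0.8000 tY=0.8083  stride 1/|dx|=2.0000 1/|dy|=1.1547
    cross x-line → (7,3), t=0.8000
    cross y-line → (7,2), t=0.8083
    cross y-line → (7,1), t=1.9630
    cross x-line → (8,1), t=2.8000
    cross y-line → (8,0), t=3.1177 (wall)
  → r_1 = 3.1177
beam 2: φ=-45°, α=345°
  d=(0.9659,-0.2588)  start (6,3)  tX=0.4141 tY=2.7046  stride 1/|dx|=1.0353 1/|dy|=3.8637
    cross x-line → (7,3), t=0.4141
    cross x-line → (8,3), t=1.4494
    cross x-line → (9,3), t=2.4847 (wall)
  → r_2 = 2.4847
beam 3: φ=0°, α=30°
  d=(0.8660,0.5000)  start (6,3)  tX=0.4619 tY=0.6000  stride 1/|dx|=1.1547 1/|dy|=2.0000
    cross x-line → (7,3), t=0.4619
    cross y-line → (7,4), t=0.6000
    cross x-line → (8,4), t=1.6166
    cross y-line → (8,5), t=2.6000
    cross x-line → (9,5), t=2.7713 (wall)
  → r_3 = 2.7713
beam 4: φ=45°, α=75°
  d=(0.2588,0.9659)  start (6,3)  tX=1.5455 tY=0.3106  stride 1/|dx|=3.8637 1/|dy|=1.0353
    cross y-line → (6,4), t=0.3106
    cross y-line → (6,5), t=1.3459
    cross x-line → (7,5), t=1.5455
    cross y-line → (7,6), t=2.3811
    cross y-line → (7,7), t=3.4164 (wall)
  → r_4 = 3.4164
beam 5: φ=90°, α=120°
  d=(-0.5000,0.8660)  start (6,3)  tX=1.2000 tY=0.3464  stride 1/|dx|=2.0000 1/|dy|=1.1547
    cross y-line → (6,4), t=0.3464
    cross x-line → (5,4), t=1.2000
    cross y-line → (5,5), t=1.5011
    cross y-line → (5,6), t=2.6558
    cross x-line → (4,6), t=3.2000
    cross y-line → (4,7), t=3.8105 (wall)
  → r_5 = 3.8105

ranges = [3.1177, 2.4847, 2.7713, 3.4164, 3.8105]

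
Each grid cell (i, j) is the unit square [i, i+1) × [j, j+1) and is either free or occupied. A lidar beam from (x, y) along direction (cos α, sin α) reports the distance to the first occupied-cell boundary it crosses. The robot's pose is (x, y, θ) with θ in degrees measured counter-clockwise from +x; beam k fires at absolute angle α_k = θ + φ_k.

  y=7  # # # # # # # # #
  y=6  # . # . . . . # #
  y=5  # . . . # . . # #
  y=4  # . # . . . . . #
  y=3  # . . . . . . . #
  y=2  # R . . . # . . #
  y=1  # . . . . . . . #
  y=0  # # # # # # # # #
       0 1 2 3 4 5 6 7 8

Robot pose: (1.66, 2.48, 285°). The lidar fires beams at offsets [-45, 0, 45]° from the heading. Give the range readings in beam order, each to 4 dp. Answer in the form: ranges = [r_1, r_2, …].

ranges = [1.3200, 1.5322, 2.9600]

beam 1: φ=-45°, α=240°
  d=(-0.5000,-0.8660)  start (1,2)  tX=1.3200 tY=0.5543  stride 1/|dx|=2.0000 1/|dy|=1.1547
    cross y-line → (1,1), t=0.5543
    cross x-line → (0,1), t=1.3200 (wall)
  → r_1 = 1.3200
beam 2: φ=0°, α=285°
  d=(0.2588,-0.9659)  start (1,2)  tX=1.3137 tY=0.4969  stride 1/|dx|=3.8637 1/|dy|=1.0353
    cross y-line → (1,1), t=0.4969
    cross x-line → (2,1), t=1.3137
    cross y-line → (2,0), t=1.5322 (wall)
  → r_2 = 1.5322
beam 3: φ=45°, α=330°
  d=(0.8660,-0.5000)  start (1,2)  tX=0.3926 tY=0.9600  stride 1/|dx|=1.1547 1/|dy|=2.0000
    cross x-line → (2,2), t=0.3926
    cross y-line → (2,1), t=0.9600
    cross x-line → (3,1), t=1.5473
    cross x-line → (4,1), t=2.7020
    cross y-line → (4,0), t=2.9600 (wall)
  → r_3 = 2.9600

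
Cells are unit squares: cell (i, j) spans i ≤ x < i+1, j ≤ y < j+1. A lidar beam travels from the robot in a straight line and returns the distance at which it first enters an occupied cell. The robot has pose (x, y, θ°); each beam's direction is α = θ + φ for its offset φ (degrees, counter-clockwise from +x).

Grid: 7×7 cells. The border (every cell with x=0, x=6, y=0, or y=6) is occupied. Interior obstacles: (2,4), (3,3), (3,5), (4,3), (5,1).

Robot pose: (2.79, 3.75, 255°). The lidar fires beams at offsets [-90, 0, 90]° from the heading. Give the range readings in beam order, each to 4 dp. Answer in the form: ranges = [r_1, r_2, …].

beam 1: φ=-90°, α=165°
  cosα=-0.9659 sinα=0.2588 | (2,3) | tMaxX 0.8179 tMaxY 0.9659 | tΔX 1.0353 tΔY 3.8637
    t=0.8179 [x] (1,3)
    t=0.9659 [y] (1,4)
    t=1.8531 [x] (0,4) — stop
  → r_1 = 1.8531
beam 2: φ=0°, α=255°
  cosα=-0.2588 sinα=-0.9659 | (2,3) | tMaxX 3.0523 tMaxY 0.7765 | tΔX 3.8637 tΔY 1.0353
    t=0.7765 [y] (2,2)
    t=1.8117 [y] (2,1)
    t=2.8470 [y] (2,0) — stop
  → r_2 = 2.8470
beam 3: φ=90°, α=345°
  cosα=0.9659 sinα=-0.2588 | (2,3) | tMaxX 0.2174 tMaxY 2.8978 | tΔX 1.0353 tΔY 3.8637
    t=0.2174 [x] (3,3) — stop
  → r_3 = 0.2174

ranges = [1.8531, 2.8470, 0.2174]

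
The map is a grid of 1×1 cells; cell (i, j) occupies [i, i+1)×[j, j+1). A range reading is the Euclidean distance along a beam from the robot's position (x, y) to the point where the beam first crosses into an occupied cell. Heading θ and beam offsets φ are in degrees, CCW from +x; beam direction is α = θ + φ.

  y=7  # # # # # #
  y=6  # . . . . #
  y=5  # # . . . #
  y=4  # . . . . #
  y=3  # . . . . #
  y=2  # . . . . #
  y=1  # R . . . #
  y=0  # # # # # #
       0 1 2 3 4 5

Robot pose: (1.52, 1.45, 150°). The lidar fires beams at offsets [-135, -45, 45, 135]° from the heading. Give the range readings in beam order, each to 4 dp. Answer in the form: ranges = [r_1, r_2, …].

beam 1: φ=-135°, α=15°
  cosα=0.9659 sinα=0.2588 | (1,1) | tMaxX 0.4969 tMaxY 2.1250 | tΔX 1.0353 tΔY 3.8637
    t=0.4969 [x] (2,1)
    t=1.5322 [x] (3,1)
    t=2.1250 [y] (3,2)
    t=2.5675 [x] (4,2)
    t=3.6028 [x] (5,2) — stop
  → r_1 = 3.6028
beam 2: φ=-45°, α=105°
  cosα=-0.2588 sinα=0.9659 | (1,1) | tMaxX 2.0091 tMaxY 0.5694 | tΔX 3.8637 tΔY 1.0353
    t=0.5694 [y] (1,2)
    t=1.6047 [y] (1,3)
    t=2.0091 [x] (0,3) — stop
  → r_2 = 2.0091
beam 3: φ=45°, α=195°
  cosα=-0.9659 sinα=-0.2588 | (1,1) | tMaxX 0.5383 tMaxY 1.7387 | tΔX 1.0353 tΔY 3.8637
    t=0.5383 [x] (0,1) — stop
  → r_3 = 0.5383
beam 4: φ=135°, α=285°
  cosα=0.2588 sinα=-0.9659 | (1,1) | tMaxX 1.8546 tMaxY 0.4659 | tΔX 3.8637 tΔY 1.0353
    t=0.4659 [y] (1,0) — stop
  → r_4 = 0.4659

ranges = [3.6028, 2.0091, 0.5383, 0.4659]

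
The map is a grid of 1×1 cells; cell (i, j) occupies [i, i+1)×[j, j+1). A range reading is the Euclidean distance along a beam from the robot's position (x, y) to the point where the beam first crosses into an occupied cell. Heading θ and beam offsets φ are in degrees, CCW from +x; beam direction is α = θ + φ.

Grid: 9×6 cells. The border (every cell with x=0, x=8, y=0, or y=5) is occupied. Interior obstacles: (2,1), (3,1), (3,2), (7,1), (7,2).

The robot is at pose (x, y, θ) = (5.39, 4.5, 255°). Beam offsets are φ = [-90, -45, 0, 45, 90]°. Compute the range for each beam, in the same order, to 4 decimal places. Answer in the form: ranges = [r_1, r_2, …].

ranges = [1.9319, 5.0691, 3.6235, 3.2200, 2.7021]

beam 1: φ=-90°, α=165°
  dir = (cos 165°, sin 165°) = (-0.9659, 0.2588); from cell (5,4)
  next x-line at t=0.4038, next y-line at t=1.9319; Δt_x=1.0353, Δt_y=3.8637
    x: enter (4,4) at t=0.4038
    x: enter (3,4) at t=1.4390
    y: enter (3,5) at t=1.9319 ← occupied
  → r_1 = 1.9319
beam 2: φ=-45°, α=210°
  dir = (cos 210°, sin 210°) = (-0.8660, -0.5000); from cell (5,4)
  next x-line at t=0.4503, next y-line at t=1.0000; Δt_x=1.1547, Δt_y=2.0000
    x: enter (4,4) at t=0.4503
    y: enter (4,3) at t=1.0000
    x: enter (3,3) at t=1.6050
    x: enter (2,3) at t=2.7597
    y: enter (2,2) at t=3.0000
    x: enter (1,2) at t=3.9144
    y: enter (1,1) at t=5.0000
    x: enter (0,1) at t=5.0691 ← occupied
  → r_2 = 5.0691
beam 3: φ=0°, α=255°
  dir = (cos 255°, sin 255°) = (-0.2588, -0.9659); from cell (5,4)
  next x-line at t=1.5068, next y-line at t=0.5176; Δt_x=3.8637, Δt_y=1.0353
    y: enter (5,3) at t=0.5176
    x: enter (4,3) at t=1.5068
    y: enter (4,2) at t=1.5529
    y: enter (4,1) at t=2.5882
    y: enter (4,0) at t=3.6235 ← occupied
  → r_3 = 3.6235
beam 4: φ=45°, α=300°
  dir = (cos 300°, sin 300°) = (0.5000, -0.8660); from cell (5,4)
  next x-line at t=1.2200, next y-line at t=0.5774; Δt_x=2.0000, Δt_y=1.1547
    y: enter (5,3) at t=0.5774
    x: enter (6,3) at t=1.2200
    y: enter (6,2) at t=1.7321
    y: enter (6,1) at t=2.8868
    x: enter (7,1) at t=3.2200 ← occupied
  → r_4 = 3.2200
beam 5: φ=90°, α=345°
  dir = (cos 345°, sin 345°) = (0.9659, -0.2588); from cell (5,4)
  next x-line at t=0.6315, next y-line at t=1.9319; Δt_x=1.0353, Δt_y=3.8637
    x: enter (6,4) at t=0.6315
    x: enter (7,4) at t=1.6668
    y: enter (7,3) at t=1.9319
    x: enter (8,3) at t=2.7021 ← occupied
  → r_5 = 2.7021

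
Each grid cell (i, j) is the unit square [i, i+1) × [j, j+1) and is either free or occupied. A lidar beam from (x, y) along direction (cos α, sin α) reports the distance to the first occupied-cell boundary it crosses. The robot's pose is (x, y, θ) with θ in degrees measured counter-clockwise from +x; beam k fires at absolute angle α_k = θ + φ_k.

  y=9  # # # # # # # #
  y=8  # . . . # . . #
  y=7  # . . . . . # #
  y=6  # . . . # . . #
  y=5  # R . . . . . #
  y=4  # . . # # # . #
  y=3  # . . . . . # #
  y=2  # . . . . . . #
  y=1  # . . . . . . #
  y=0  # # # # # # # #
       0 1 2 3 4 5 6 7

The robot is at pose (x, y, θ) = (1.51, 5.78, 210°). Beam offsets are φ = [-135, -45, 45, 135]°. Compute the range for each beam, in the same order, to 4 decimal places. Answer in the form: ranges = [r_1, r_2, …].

ranges = [3.3336, 0.5280, 1.9705, 3.0137]

beam 1: φ=-135°, α=75°
  dir = (cos 75°, sin 75°) = (0.2588, 0.9659); from cell (1,5)
  next x-line at t=1.8932, next y-line at t=0.2278; Δt_x=3.8637, Δt_y=1.0353
    y: enter (1,6) at t=0.2278
    y: enter (1,7) at t=1.2630
    x: enter (2,7) at t=1.8932
    y: enter (2,8) at t=2.2983
    y: enter (2,9) at t=3.3336 ← occupied
  → r_1 = 3.3336
beam 2: φ=-45°, α=165°
  dir = (cos 165°, sin 165°) = (-0.9659, 0.2588); from cell (1,5)
  next x-line at t=0.5280, next y-line at t=0.8500; Δt_x=1.0353, Δt_y=3.8637
    x: enter (0,5) at t=0.5280 ← occupied
  → r_2 = 0.5280
beam 3: φ=45°, α=255°
  dir = (cos 255°, sin 255°) = (-0.2588, -0.9659); from cell (1,5)
  next x-line at t=1.9705, next y-line at t=0.8075; Δt_x=3.8637, Δt_y=1.0353
    y: enter (1,4) at t=0.8075
    y: enter (1,3) at t=1.8428
    x: enter (0,3) at t=1.9705 ← occupied
  → r_3 = 1.9705
beam 4: φ=135°, α=345°
  dir = (cos 345°, sin 345°) = (0.9659, -0.2588); from cell (1,5)
  next x-line at t=0.5073, next y-line at t=3.0137; Δt_x=1.0353, Δt_y=3.8637
    x: enter (2,5) at t=0.5073
    x: enter (3,5) at t=1.5426
    x: enter (4,5) at t=2.5778
    y: enter (4,4) at t=3.0137 ← occupied
  → r_4 = 3.0137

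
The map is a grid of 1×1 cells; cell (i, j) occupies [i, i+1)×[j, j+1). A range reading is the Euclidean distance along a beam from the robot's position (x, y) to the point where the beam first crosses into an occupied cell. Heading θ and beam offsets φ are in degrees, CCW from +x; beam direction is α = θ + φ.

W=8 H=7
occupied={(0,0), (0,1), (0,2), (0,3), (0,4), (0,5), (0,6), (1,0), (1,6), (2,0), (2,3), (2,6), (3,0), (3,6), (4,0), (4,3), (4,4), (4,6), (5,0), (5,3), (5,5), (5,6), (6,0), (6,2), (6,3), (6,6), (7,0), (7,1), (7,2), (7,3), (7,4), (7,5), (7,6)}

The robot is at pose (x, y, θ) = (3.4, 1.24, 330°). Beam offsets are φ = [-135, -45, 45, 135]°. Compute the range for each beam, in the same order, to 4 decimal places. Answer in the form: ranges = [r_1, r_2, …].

beam 1: φ=-135°, α=195°
  cosα=-0.9659 sinα=-0.2588 | (3,1) | tMaxX 0.4141 tMaxY 0.9273 | tΔX 1.0353 tΔY 3.8637
    t=0.4141 [x] (2,1)
    t=0.9273 [y] (2,0) — stop
  → r_1 = 0.9273
beam 2: φ=-45°, α=285°
  cosα=0.2588 sinα=-0.9659 | (3,1) | tMaxX 2.3182 tMaxY 0.2485 | tΔX 3.8637 tΔY 1.0353
    t=0.2485 [y] (3,0) — stop
  → r_2 = 0.2485
beam 3: φ=45°, α=15°
  cosα=0.9659 sinα=0.2588 | (3,1) | tMaxX 0.6212 tMaxY 2.9364 | tΔX 1.0353 tΔY 3.8637
    t=0.6212 [x] (4,1)
    t=1.6564 [x] (5,1)
    t=2.6917 [x] (6,1)
    t=2.9364 [y] (6,2) — stop
  → r_3 = 2.9364
beam 4: φ=135°, α=105°
  cosα=-0.2588 sinα=0.9659 | (3,1) | tMaxX 1.5455 tMaxY 0.7868 | tΔX 3.8637 tΔY 1.0353
    t=0.7868 [y] (3,2)
    t=1.5455 [x] (2,2)
    t=1.8221 [y] (2,3) — stop
  → r_4 = 1.8221

ranges = [0.9273, 0.2485, 2.9364, 1.8221]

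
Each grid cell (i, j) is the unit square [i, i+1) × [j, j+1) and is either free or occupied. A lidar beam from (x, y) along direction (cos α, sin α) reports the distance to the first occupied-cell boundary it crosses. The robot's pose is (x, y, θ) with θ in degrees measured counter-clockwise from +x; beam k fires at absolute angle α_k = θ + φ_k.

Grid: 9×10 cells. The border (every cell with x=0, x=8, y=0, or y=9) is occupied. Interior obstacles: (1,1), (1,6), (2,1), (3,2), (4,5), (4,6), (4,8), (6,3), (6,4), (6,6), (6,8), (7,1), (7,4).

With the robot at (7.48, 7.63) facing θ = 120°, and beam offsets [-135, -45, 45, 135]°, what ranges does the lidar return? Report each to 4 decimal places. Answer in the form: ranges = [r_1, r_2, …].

beam 1: φ=-135°, α=345°
  cosα=0.9659 sinα=-0.2588 | (7,7) | tMaxX 0.5383 tMaxY 2.4341 | tΔX 1.0353 tΔY 3.8637
    t=0.5383 [x] (8,7) — stop
  → r_1 = 0.5383
beam 2: φ=-45°, α=75°
  cosα=0.2588 sinα=0.9659 | (7,7) | tMaxX 2.0091 tMaxY 0.3831 | tΔX 3.8637 tΔY 1.0353
    t=0.3831 [y] (7,8)
    t=1.4183 [y] (7,9) — stop
  → r_2 = 1.4183
beam 3: φ=45°, α=165°
  cosα=-0.9659 sinα=0.2588 | (7,7) | tMaxX 0.4969 tMaxY 1.4296 | tΔX 1.0353 tΔY 3.8637
    t=0.4969 [x] (6,7)
    t=1.4296 [y] (6,8) — stop
  → r_3 = 1.4296
beam 4: φ=135°, α=255°
  cosα=-0.2588 sinα=-0.9659 | (7,7) | tMaxX 1.8546 tMaxY 0.6522 | tΔX 3.8637 tΔY 1.0353
    t=0.6522 [y] (7,6)
    t=1.6875 [y] (7,5)
    t=1.8546 [x] (6,5)
    t=2.7228 [y] (6,4) — stop
  → r_4 = 2.7228

ranges = [0.5383, 1.4183, 1.4296, 2.7228]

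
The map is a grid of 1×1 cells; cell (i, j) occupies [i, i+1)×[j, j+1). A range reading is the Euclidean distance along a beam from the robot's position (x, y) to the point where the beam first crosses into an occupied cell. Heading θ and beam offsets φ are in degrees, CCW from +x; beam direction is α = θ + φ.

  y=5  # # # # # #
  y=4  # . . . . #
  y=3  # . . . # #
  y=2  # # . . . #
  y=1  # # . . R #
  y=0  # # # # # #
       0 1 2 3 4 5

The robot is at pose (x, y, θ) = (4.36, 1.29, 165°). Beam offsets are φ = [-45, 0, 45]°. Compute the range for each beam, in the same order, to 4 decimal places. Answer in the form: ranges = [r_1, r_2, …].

beam 1: φ=-45°, α=120°
  d=(-0.5000,0.8660)  start (4,1)  tX=0.7200 tY=0.8198  stride 1/|dx|=2.0000 1/|dy|=1.1547
    cross x-line → (3,1), t=0.7200
    cross y-line → (3,2), t=0.8198
    cross y-line → (3,3), t=1.9745
    cross x-line → (2,3), t=2.7200
    cross y-line → (2,4), t=3.1292
    cross y-line → (2,5), t=4.2839 (wall)
  → r_1 = 4.2839
beam 2: φ=0°, α=165°
  d=(-0.9659,0.2588)  start (4,1)  tX=0.3727 tY=2.7432  stride 1/|dx|=1.0353 1/|dy|=3.8637
    cross x-line → (3,1), t=0.3727
    cross x-line → (2,1), t=1.4080
    cross x-line → (1,1), t=2.4433 (wall)
  → r_2 = 2.4433
beam 3: φ=45°, α=210°
  d=(-0.8660,-0.5000)  start (4,1)  tX=0.4157 tY=0.5800  stride 1/|dx|=1.1547 1/|dy|=2.0000
    cross x-line → (3,1), t=0.4157
    cross y-line → (3,0), t=0.5800 (wall)
  → r_3 = 0.5800

ranges = [4.2839, 2.4433, 0.5800]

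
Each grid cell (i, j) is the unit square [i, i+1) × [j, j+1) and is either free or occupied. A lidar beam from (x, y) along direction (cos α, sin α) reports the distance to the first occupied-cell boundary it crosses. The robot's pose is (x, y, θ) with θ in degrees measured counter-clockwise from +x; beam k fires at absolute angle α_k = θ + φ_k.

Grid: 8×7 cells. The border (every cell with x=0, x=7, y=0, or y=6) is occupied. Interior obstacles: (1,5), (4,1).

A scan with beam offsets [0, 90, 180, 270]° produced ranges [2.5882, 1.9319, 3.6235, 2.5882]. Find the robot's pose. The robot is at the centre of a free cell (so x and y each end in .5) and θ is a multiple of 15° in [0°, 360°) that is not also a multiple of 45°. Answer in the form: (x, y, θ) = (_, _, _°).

(x, y, θ) = (3.5, 3.5, 195°)

Candidates: 28 free-cell centres × 16 headings = 448 poses. Raycast each; keep the one whose scan matches to 4 dp.
  (5.5, 2.5, 165°): beam 1 = 4.6587 ≠ 2.5882 ✗
  (3.5, 5.5, 210°): beam 1 = 2.8868 ≠ 2.5882 ✗
  (5.5, 2.5, 240°): beam 1 = 1.0000 ≠ 2.5882 ✗
  …
  (3.5, 3.5, 195°): r_1=2.5882, r_2=1.9319, r_3=3.6235, r_4=2.5882 — all match ✓
No second candidate reproduces the full scan.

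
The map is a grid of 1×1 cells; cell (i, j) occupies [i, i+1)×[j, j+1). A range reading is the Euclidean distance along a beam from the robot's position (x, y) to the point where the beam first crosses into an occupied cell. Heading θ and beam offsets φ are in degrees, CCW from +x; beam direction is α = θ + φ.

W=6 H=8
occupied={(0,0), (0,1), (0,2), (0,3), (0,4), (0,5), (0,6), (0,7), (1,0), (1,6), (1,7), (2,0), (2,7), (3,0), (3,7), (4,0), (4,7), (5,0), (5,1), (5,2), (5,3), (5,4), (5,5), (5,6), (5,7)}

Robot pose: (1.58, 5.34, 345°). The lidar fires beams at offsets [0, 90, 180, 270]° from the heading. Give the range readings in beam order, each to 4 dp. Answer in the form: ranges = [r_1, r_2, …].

beam 1: φ=0°, α=345°
  d=(0.9659,-0.2588)  start (1,5)  tX=0.4348 tY=1.3137  stride 1/|dx|=1.0353 1/|dy|=3.8637
    cross x-line → (2,5), t=0.4348
    cross y-line → (2,4), t=1.3137
    cross x-line → (3,4), t=1.4701
    cross x-line → (4,4), t=2.5054
    cross x-line → (5,4), t=3.5406 (wall)
  → r_1 = 3.5406
beam 2: φ=90°, α=75°
  d=(0.2588,0.9659)  start (1,5)  tX=1.6228 tY=0.6833  stride 1/|dx|=3.8637 1/|dy|=1.0353
    cross y-line → (1,6), t=0.6833 (wall)
  → r_2 = 0.6833
beam 3: φ=180°, α=165°
  d=(-0.9659,0.2588)  start (1,5)  tX=0.6005 tY=2.5500  stride 1/|dx|=1.0353 1/|dy|=3.8637
    cross x-line → (0,5), t=0.6005 (wall)
  → r_3 = 0.6005
beam 4: φ=270°, α=255°
  d=(-0.2588,-0.9659)  start (1,5)  tX=2.2409 tY=0.3520  stride 1/|dx|=3.8637 1/|dy|=1.0353
    cross y-line → (1,4), t=0.3520
    cross y-line → (1,3), t=1.3873
    cross x-line → (0,3), t=2.2409 (wall)
  → r_4 = 2.2409

ranges = [3.5406, 0.6833, 0.6005, 2.2409]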